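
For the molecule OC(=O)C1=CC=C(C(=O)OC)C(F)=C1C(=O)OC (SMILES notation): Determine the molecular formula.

Walk through each heavy atom and fill implicit hydrogens from standard valence (C 4, N 3, O 2, S 2, halogen 1):
  atom 1: O, bond orders sum to 1 (valence 2) → 1 H
  atom 2: C, bond orders sum to 4 (valence 4) → 0 H
  atom 3: O, bond orders sum to 2 (valence 2) → 0 H
  atom 4: C, bond orders sum to 4 (valence 4) → 0 H
  atom 5: C, bond orders sum to 3 (valence 4) → 1 H
  atom 6: C, bond orders sum to 3 (valence 4) → 1 H
  atom 7: C, bond orders sum to 4 (valence 4) → 0 H
  atom 8: C, bond orders sum to 4 (valence 4) → 0 H
  atom 9: O, bond orders sum to 2 (valence 2) → 0 H
  atom 10: O, bond orders sum to 2 (valence 2) → 0 H
  atom 11: C, bond orders sum to 1 (valence 4) → 3 H
  atom 12: C, bond orders sum to 4 (valence 4) → 0 H
  atom 13: F (halogen, monovalent) → 0 H
  atom 14: C, bond orders sum to 4 (valence 4) → 0 H
  atom 15: C, bond orders sum to 4 (valence 4) → 0 H
  atom 16: O, bond orders sum to 2 (valence 2) → 0 H
  atom 17: O, bond orders sum to 2 (valence 2) → 0 H
  atom 18: C, bond orders sum to 1 (valence 4) → 3 H
Totals → C:11, H:9, F:1, O:6.
In Hill order: C11H9FO6.

C11H9FO6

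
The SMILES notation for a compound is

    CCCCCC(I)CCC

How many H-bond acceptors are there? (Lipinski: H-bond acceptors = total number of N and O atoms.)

N atoms: 0; O atoms: 0.
Lipinski HBA = 0 + 0 = 0.

0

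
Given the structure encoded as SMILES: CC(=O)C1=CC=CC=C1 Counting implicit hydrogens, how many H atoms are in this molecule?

Walk through each heavy atom and fill implicit hydrogens from standard valence (C 4, N 3, O 2, S 2, halogen 1):
  atom 1: C, bond orders sum to 1 (valence 4) → 3 H
  atom 2: C, bond orders sum to 4 (valence 4) → 0 H
  atom 3: O, bond orders sum to 2 (valence 2) → 0 H
  atom 4: C, bond orders sum to 4 (valence 4) → 0 H
  atom 5: C, bond orders sum to 3 (valence 4) → 1 H
  atom 6: C, bond orders sum to 3 (valence 4) → 1 H
  atom 7: C, bond orders sum to 3 (valence 4) → 1 H
  atom 8: C, bond orders sum to 3 (valence 4) → 1 H
  atom 9: C, bond orders sum to 3 (valence 4) → 1 H
Total hydrogens: 8.

8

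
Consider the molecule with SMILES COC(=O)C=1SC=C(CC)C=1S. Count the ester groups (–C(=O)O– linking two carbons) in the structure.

1

The ester motif appears at heavy-atom position 3 in the SMILES.
Other groups present: 1 thiol.
Ester count: 1.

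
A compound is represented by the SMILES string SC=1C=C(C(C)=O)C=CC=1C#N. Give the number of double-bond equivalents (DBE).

7

Molecular formula: C9H7NOS.
DoU = (2C + 2 + N − H − X) / 2, where X is the halogen count and O/S are ignored.
    = (2·9 + 2 + 1 − 7 − 0) / 2 = 14 / 2 = 7.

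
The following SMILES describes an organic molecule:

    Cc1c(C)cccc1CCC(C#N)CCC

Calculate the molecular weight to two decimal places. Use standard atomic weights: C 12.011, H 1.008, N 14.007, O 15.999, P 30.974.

215.34 g/mol

First, the molecular formula is C15H21N (counting implicit H from valence).
  C: 15 × 12.011 = 180.165
  H: 21 × 1.008 = 21.168
  N: 1 × 14.007 = 14.007
Sum: 15×12.011 + 21×1.008 + 1×14.007 = 215.340 → 215.34 g/mol.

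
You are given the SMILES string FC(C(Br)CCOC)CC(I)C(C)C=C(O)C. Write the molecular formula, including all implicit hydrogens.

Walk through each heavy atom and fill implicit hydrogens from standard valence (C 4, N 3, O 2, S 2, halogen 1):
  atom 1: F (halogen, monovalent) → 0 H
  atom 2: C, bond orders sum to 3 (valence 4) → 1 H
  atom 3: C, bond orders sum to 3 (valence 4) → 1 H
  atom 4: Br (halogen, monovalent) → 0 H
  atom 5: C, bond orders sum to 2 (valence 4) → 2 H
  atom 6: C, bond orders sum to 2 (valence 4) → 2 H
  atom 7: O, bond orders sum to 2 (valence 2) → 0 H
  atom 8: C, bond orders sum to 1 (valence 4) → 3 H
  atom 9: C, bond orders sum to 2 (valence 4) → 2 H
  atom 10: C, bond orders sum to 3 (valence 4) → 1 H
  atom 11: I (halogen, monovalent) → 0 H
  atom 12: C, bond orders sum to 3 (valence 4) → 1 H
  atom 13: C, bond orders sum to 1 (valence 4) → 3 H
  atom 14: C, bond orders sum to 3 (valence 4) → 1 H
  atom 15: C, bond orders sum to 4 (valence 4) → 0 H
  atom 16: O, bond orders sum to 1 (valence 2) → 1 H
  atom 17: C, bond orders sum to 1 (valence 4) → 3 H
Totals → C:12, H:21, Br:1, F:1, I:1, O:2.

C12H21BrFIO2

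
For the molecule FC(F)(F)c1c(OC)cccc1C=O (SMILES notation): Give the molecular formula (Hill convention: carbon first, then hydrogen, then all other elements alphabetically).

C9H7F3O2

Walk through each heavy atom and fill implicit hydrogens from standard valence (C 4, N 3, O 2, S 2, halogen 1); for lowercase aromatic atoms, an aromatic c carries 1 H when it has two neighbours and 0 H with three, and aromatic n carries 0 H:
  atom 1: F (halogen, monovalent) → 0 H
  atom 2: C, bond orders sum to 4 (valence 4) → 0 H
  atom 3: F (halogen, monovalent) → 0 H
  atom 4: F (halogen, monovalent) → 0 H
  atom 5: aromatic c, 3 neighbours → 0 H
  atom 6: aromatic c, 3 neighbours → 0 H
  atom 7: O, bond orders sum to 2 (valence 2) → 0 H
  atom 8: C, bond orders sum to 1 (valence 4) → 3 H
  atom 9: aromatic c, 2 neighbours → 1 H
  atom 10: aromatic c, 2 neighbours → 1 H
  atom 11: aromatic c, 2 neighbours → 1 H
  atom 12: aromatic c, 3 neighbours → 0 H
  atom 13: C, bond orders sum to 3 (valence 4) → 1 H
  atom 14: O, bond orders sum to 2 (valence 2) → 0 H
Totals → C:9, H:7, F:3, O:2.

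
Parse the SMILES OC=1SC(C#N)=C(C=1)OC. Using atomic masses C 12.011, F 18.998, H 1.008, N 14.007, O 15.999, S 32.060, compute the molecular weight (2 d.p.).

First, the molecular formula is C6H5NO2S (counting implicit H from valence).
  C: 6 × 12.011 = 72.066
  H: 5 × 1.008 = 5.040
  N: 1 × 14.007 = 14.007
  O: 2 × 15.999 = 31.998
  S: 1 × 32.060 = 32.060
Sum: 6×12.011 + 5×1.008 + 1×14.007 + 2×15.999 + 1×32.060 = 155.171 → 155.17 g/mol.

155.17 g/mol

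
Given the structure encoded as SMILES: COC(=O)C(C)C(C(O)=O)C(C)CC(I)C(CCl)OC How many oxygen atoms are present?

Scan the SMILES for O atoms (remember two-letter symbols like Cl and Br are single atoms).
Oxygen count: 5.

5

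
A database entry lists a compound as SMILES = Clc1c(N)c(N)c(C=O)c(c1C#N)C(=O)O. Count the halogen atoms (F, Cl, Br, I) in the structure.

Halogen atoms appear at heavy-atom position 1 (1×Cl).
Other groups present: 1 aldehyde, 1 carboxylic acid, 1 nitrile, 2 primary amine.
Halogen count: 1.

1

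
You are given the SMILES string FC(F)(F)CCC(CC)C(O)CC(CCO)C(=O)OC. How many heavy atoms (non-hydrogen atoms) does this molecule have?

Every atom symbol written in the SMILES (organic subset) is one heavy atom; implicit H are not written.
Heavy atoms by element → C:13, F:3, O:4.
Total: 20.

20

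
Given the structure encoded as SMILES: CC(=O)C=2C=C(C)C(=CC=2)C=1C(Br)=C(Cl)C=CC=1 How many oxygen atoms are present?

1

Scan the SMILES for O atoms (remember two-letter symbols like Cl and Br are single atoms).
Oxygen count: 1.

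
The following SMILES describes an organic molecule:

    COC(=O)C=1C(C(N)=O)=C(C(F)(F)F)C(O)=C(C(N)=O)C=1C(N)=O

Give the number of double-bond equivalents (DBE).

8

Degree of unsaturation = (number of rings) + (number of π bonds).
Ring closures in the SMILES: 1.
π bonds: 7 double bonds (each 1 DoU) → 7 DoU from unsaturation.
Total DoU = 1 + 7 = 8.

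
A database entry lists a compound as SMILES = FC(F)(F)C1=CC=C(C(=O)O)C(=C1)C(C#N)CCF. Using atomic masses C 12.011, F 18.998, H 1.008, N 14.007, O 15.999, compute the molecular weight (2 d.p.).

275.20 g/mol

First, the molecular formula is C12H9F4NO2 (counting implicit H from valence).
  C: 12 × 12.011 = 144.132
  F: 4 × 18.998 = 75.992
  H: 9 × 1.008 = 9.072
  N: 1 × 14.007 = 14.007
  O: 2 × 15.999 = 31.998
Sum: 12×12.011 + 4×18.998 + 9×1.008 + 1×14.007 + 2×15.999 = 275.201 → 275.20 g/mol.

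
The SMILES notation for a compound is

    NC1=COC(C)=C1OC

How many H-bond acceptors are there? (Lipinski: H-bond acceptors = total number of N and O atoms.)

3

N atoms: 1; O atoms: 2.
Lipinski HBA = 1 + 2 = 3.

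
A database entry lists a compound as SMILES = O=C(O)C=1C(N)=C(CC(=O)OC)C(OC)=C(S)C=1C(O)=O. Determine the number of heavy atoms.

Every atom symbol written in the SMILES (organic subset) is one heavy atom; implicit H are not written.
Heavy atoms by element → C:12, N:1, O:7, S:1.
Total: 21.

21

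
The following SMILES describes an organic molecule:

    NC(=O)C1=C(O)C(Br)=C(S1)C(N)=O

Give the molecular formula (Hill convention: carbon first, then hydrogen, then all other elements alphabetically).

C6H5BrN2O3S

Walk through each heavy atom and fill implicit hydrogens from standard valence (C 4, N 3, O 2, S 2, halogen 1):
  atom 1: N, bond orders sum to 1 (valence 3) → 2 H
  atom 2: C, bond orders sum to 4 (valence 4) → 0 H
  atom 3: O, bond orders sum to 2 (valence 2) → 0 H
  atom 4: C, bond orders sum to 4 (valence 4) → 0 H
  atom 5: C, bond orders sum to 4 (valence 4) → 0 H
  atom 6: O, bond orders sum to 1 (valence 2) → 1 H
  atom 7: C, bond orders sum to 4 (valence 4) → 0 H
  atom 8: Br (halogen, monovalent) → 0 H
  atom 9: C, bond orders sum to 4 (valence 4) → 0 H
  atom 10: S, bond orders sum to 2 (valence 2) → 0 H
  atom 11: C, bond orders sum to 4 (valence 4) → 0 H
  atom 12: N, bond orders sum to 1 (valence 3) → 2 H
  atom 13: O, bond orders sum to 2 (valence 2) → 0 H
Totals → C:6, H:5, Br:1, N:2, O:3, S:1.
In Hill order: C6H5BrN2O3S.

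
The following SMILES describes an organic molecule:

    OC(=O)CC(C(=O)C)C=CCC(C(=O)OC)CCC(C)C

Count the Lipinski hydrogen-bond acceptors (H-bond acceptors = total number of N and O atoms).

N atoms: 0; O atoms: 5.
Lipinski HBA = 0 + 5 = 5.

5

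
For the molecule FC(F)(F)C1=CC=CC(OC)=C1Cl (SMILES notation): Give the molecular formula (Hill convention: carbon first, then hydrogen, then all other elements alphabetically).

C8H6ClF3O

Walk through each heavy atom and fill implicit hydrogens from standard valence (C 4, N 3, O 2, S 2, halogen 1):
  atom 1: F (halogen, monovalent) → 0 H
  atom 2: C, bond orders sum to 4 (valence 4) → 0 H
  atom 3: F (halogen, monovalent) → 0 H
  atom 4: F (halogen, monovalent) → 0 H
  atom 5: C, bond orders sum to 4 (valence 4) → 0 H
  atom 6: C, bond orders sum to 3 (valence 4) → 1 H
  atom 7: C, bond orders sum to 3 (valence 4) → 1 H
  atom 8: C, bond orders sum to 3 (valence 4) → 1 H
  atom 9: C, bond orders sum to 4 (valence 4) → 0 H
  atom 10: O, bond orders sum to 2 (valence 2) → 0 H
  atom 11: C, bond orders sum to 1 (valence 4) → 3 H
  atom 12: C, bond orders sum to 4 (valence 4) → 0 H
  atom 13: Cl (halogen, monovalent) → 0 H
Totals → C:8, H:6, Cl:1, F:3, O:1.
In Hill order: C8H6ClF3O.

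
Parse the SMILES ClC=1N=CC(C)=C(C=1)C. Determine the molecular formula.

C7H8ClN

Walk through each heavy atom and fill implicit hydrogens from standard valence (C 4, N 3, O 2, S 2, halogen 1):
  atom 1: Cl (halogen, monovalent) → 0 H
  atom 2: C, bond orders sum to 4 (valence 4) → 0 H
  atom 3: N, bond orders sum to 3 (valence 3) → 0 H
  atom 4: C, bond orders sum to 3 (valence 4) → 1 H
  atom 5: C, bond orders sum to 4 (valence 4) → 0 H
  atom 6: C, bond orders sum to 1 (valence 4) → 3 H
  atom 7: C, bond orders sum to 4 (valence 4) → 0 H
  atom 8: C, bond orders sum to 3 (valence 4) → 1 H
  atom 9: C, bond orders sum to 1 (valence 4) → 3 H
Totals → C:7, H:8, Cl:1, N:1.
In Hill order: C7H8ClN.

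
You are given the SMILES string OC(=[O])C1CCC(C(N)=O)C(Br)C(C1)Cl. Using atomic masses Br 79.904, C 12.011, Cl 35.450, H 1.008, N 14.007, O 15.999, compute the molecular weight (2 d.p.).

298.56 g/mol

First, the molecular formula is C9H13BrClNO3 (counting implicit H from valence).
  Br: 1 × 79.904 = 79.904
  C: 9 × 12.011 = 108.099
  Cl: 1 × 35.450 = 35.450
  H: 13 × 1.008 = 13.104
  N: 1 × 14.007 = 14.007
  O: 3 × 15.999 = 47.997
Sum: 1×79.904 + 9×12.011 + 1×35.450 + 13×1.008 + 1×14.007 + 3×15.999 = 298.561 → 298.56 g/mol.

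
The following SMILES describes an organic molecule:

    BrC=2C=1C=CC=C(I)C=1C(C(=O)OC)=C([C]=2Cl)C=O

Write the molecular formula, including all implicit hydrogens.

C13H7BrClIO3

Walk through each heavy atom and fill implicit hydrogens from standard valence (C 4, N 3, O 2, S 2, halogen 1):
  atom 1: Br (halogen, monovalent) → 0 H
  atom 2: C, bond orders sum to 4 (valence 4) → 0 H
  atom 3: C, bond orders sum to 4 (valence 4) → 0 H
  atom 4: C, bond orders sum to 3 (valence 4) → 1 H
  atom 5: C, bond orders sum to 3 (valence 4) → 1 H
  atom 6: C, bond orders sum to 3 (valence 4) → 1 H
  atom 7: C, bond orders sum to 4 (valence 4) → 0 H
  atom 8: I (halogen, monovalent) → 0 H
  atom 9: C, bond orders sum to 4 (valence 4) → 0 H
  atom 10: C, bond orders sum to 4 (valence 4) → 0 H
  atom 11: C, bond orders sum to 4 (valence 4) → 0 H
  atom 12: O, bond orders sum to 2 (valence 2) → 0 H
  atom 13: O, bond orders sum to 2 (valence 2) → 0 H
  atom 14: C, bond orders sum to 1 (valence 4) → 3 H
  atom 15: C, bond orders sum to 4 (valence 4) → 0 H
  atom 16: C with explicit H count 0
  atom 17: Cl (halogen, monovalent) → 0 H
  atom 18: C, bond orders sum to 3 (valence 4) → 1 H
  atom 19: O, bond orders sum to 2 (valence 2) → 0 H
Totals → C:13, H:7, Br:1, Cl:1, I:1, O:3.
In Hill order: C13H7BrClIO3.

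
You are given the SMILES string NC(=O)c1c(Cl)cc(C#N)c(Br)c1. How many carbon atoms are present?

Count every carbon token in the SMILES (each C, including those in ring-closure positions and inside branches).
Carbon count: 8.

8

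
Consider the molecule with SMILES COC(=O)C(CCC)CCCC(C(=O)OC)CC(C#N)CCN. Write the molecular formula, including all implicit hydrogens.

Walk through each heavy atom and fill implicit hydrogens from standard valence (C 4, N 3, O 2, S 2, halogen 1):
  atom 1: C, bond orders sum to 1 (valence 4) → 3 H
  atom 2: O, bond orders sum to 2 (valence 2) → 0 H
  atom 3: C, bond orders sum to 4 (valence 4) → 0 H
  atom 4: O, bond orders sum to 2 (valence 2) → 0 H
  atom 5: C, bond orders sum to 3 (valence 4) → 1 H
  atom 6: C, bond orders sum to 2 (valence 4) → 2 H
  atom 7: C, bond orders sum to 2 (valence 4) → 2 H
  atom 8: C, bond orders sum to 1 (valence 4) → 3 H
  atom 9: C, bond orders sum to 2 (valence 4) → 2 H
  atom 10: C, bond orders sum to 2 (valence 4) → 2 H
  atom 11: C, bond orders sum to 2 (valence 4) → 2 H
  atom 12: C, bond orders sum to 3 (valence 4) → 1 H
  atom 13: C, bond orders sum to 4 (valence 4) → 0 H
  atom 14: O, bond orders sum to 2 (valence 2) → 0 H
  atom 15: O, bond orders sum to 2 (valence 2) → 0 H
  atom 16: C, bond orders sum to 1 (valence 4) → 3 H
  atom 17: C, bond orders sum to 2 (valence 4) → 2 H
  atom 18: C, bond orders sum to 3 (valence 4) → 1 H
  atom 19: C, bond orders sum to 4 (valence 4) → 0 H
  atom 20: N, bond orders sum to 3 (valence 3) → 0 H
  atom 21: C, bond orders sum to 2 (valence 4) → 2 H
  atom 22: C, bond orders sum to 2 (valence 4) → 2 H
  atom 23: N, bond orders sum to 1 (valence 3) → 2 H
Totals → C:17, H:30, N:2, O:4.
In Hill order: C17H30N2O4.

C17H30N2O4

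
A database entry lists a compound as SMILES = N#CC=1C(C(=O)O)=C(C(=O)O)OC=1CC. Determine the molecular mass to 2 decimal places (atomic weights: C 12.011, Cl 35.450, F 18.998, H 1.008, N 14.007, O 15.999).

First, the molecular formula is C9H7NO5 (counting implicit H from valence).
  C: 9 × 12.011 = 108.099
  H: 7 × 1.008 = 7.056
  N: 1 × 14.007 = 14.007
  O: 5 × 15.999 = 79.995
Sum: 9×12.011 + 7×1.008 + 1×14.007 + 5×15.999 = 209.157 → 209.16 g/mol.

209.16 g/mol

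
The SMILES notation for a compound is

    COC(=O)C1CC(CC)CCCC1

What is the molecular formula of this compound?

Walk through each heavy atom and fill implicit hydrogens from standard valence (C 4, N 3, O 2, S 2, halogen 1):
  atom 1: C, bond orders sum to 1 (valence 4) → 3 H
  atom 2: O, bond orders sum to 2 (valence 2) → 0 H
  atom 3: C, bond orders sum to 4 (valence 4) → 0 H
  atom 4: O, bond orders sum to 2 (valence 2) → 0 H
  atom 5: C, bond orders sum to 3 (valence 4) → 1 H
  atom 6: C, bond orders sum to 2 (valence 4) → 2 H
  atom 7: C, bond orders sum to 3 (valence 4) → 1 H
  atom 8: C, bond orders sum to 2 (valence 4) → 2 H
  atom 9: C, bond orders sum to 1 (valence 4) → 3 H
  atom 10: C, bond orders sum to 2 (valence 4) → 2 H
  atom 11: C, bond orders sum to 2 (valence 4) → 2 H
  atom 12: C, bond orders sum to 2 (valence 4) → 2 H
  atom 13: C, bond orders sum to 2 (valence 4) → 2 H
Totals → C:11, H:20, O:2.
In Hill order: C11H20O2.

C11H20O2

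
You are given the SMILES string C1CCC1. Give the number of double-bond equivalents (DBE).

1

Degree of unsaturation = (number of rings) + (number of π bonds).
Ring closures in the SMILES: 1.
π bonds: none → 0 DoU from unsaturation.
Total DoU = 1 + 0 = 1.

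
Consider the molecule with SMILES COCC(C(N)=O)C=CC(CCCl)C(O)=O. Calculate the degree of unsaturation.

Molecular formula: C10H16ClNO4.
DoU = (2C + 2 + N − H − X) / 2, where X is the halogen count and O/S are ignored.
    = (2·10 + 2 + 1 − 16 − 1) / 2 = 6 / 2 = 3.

3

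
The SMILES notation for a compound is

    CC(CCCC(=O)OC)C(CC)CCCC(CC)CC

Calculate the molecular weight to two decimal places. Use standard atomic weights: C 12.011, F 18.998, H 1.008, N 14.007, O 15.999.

284.48 g/mol

First, the molecular formula is C18H36O2 (counting implicit H from valence).
  C: 18 × 12.011 = 216.198
  H: 36 × 1.008 = 36.288
  O: 2 × 15.999 = 31.998
Sum: 18×12.011 + 36×1.008 + 2×15.999 = 284.484 → 284.48 g/mol.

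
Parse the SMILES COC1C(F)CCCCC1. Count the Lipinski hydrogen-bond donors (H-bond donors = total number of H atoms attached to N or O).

Donors: find every N or O and count the H atoms it carries.
  atom 2 (O): bond orders sum to 2 → 0 H
Lipinski HBD = 0.

0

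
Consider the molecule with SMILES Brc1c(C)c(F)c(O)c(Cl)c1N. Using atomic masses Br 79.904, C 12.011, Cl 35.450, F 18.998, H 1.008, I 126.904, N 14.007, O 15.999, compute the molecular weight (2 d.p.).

First, the molecular formula is C7H6BrClFNO (counting implicit H from valence).
  Br: 1 × 79.904 = 79.904
  C: 7 × 12.011 = 84.077
  Cl: 1 × 35.450 = 35.450
  F: 1 × 18.998 = 18.998
  H: 6 × 1.008 = 6.048
  N: 1 × 14.007 = 14.007
  O: 1 × 15.999 = 15.999
Sum: 1×79.904 + 7×12.011 + 1×35.450 + 1×18.998 + 6×1.008 + 1×14.007 + 1×15.999 = 254.483 → 254.48 g/mol.

254.48 g/mol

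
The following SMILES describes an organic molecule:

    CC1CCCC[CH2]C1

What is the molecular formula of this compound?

C8H16

Walk through each heavy atom and fill implicit hydrogens from standard valence (C 4, N 3, O 2, S 2, halogen 1):
  atom 1: C, bond orders sum to 1 (valence 4) → 3 H
  atom 2: C, bond orders sum to 3 (valence 4) → 1 H
  atom 3: C, bond orders sum to 2 (valence 4) → 2 H
  atom 4: C, bond orders sum to 2 (valence 4) → 2 H
  atom 5: C, bond orders sum to 2 (valence 4) → 2 H
  atom 6: C, bond orders sum to 2 (valence 4) → 2 H
  atom 7: C with explicit H count 2
  atom 8: C, bond orders sum to 2 (valence 4) → 2 H
Totals → C:8, H:16.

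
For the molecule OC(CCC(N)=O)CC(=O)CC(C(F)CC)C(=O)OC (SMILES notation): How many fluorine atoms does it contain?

1

Scan the SMILES for F atoms (remember two-letter symbols like Cl and Br are single atoms).
Fluorine count: 1.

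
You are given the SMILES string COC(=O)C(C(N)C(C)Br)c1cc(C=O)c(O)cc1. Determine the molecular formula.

C13H16BrNO4

Walk through each heavy atom and fill implicit hydrogens from standard valence (C 4, N 3, O 2, S 2, halogen 1); for lowercase aromatic atoms, an aromatic c carries 1 H when it has two neighbours and 0 H with three, and aromatic n carries 0 H:
  atom 1: C, bond orders sum to 1 (valence 4) → 3 H
  atom 2: O, bond orders sum to 2 (valence 2) → 0 H
  atom 3: C, bond orders sum to 4 (valence 4) → 0 H
  atom 4: O, bond orders sum to 2 (valence 2) → 0 H
  atom 5: C, bond orders sum to 3 (valence 4) → 1 H
  atom 6: C, bond orders sum to 3 (valence 4) → 1 H
  atom 7: N, bond orders sum to 1 (valence 3) → 2 H
  atom 8: C, bond orders sum to 3 (valence 4) → 1 H
  atom 9: C, bond orders sum to 1 (valence 4) → 3 H
  atom 10: Br (halogen, monovalent) → 0 H
  atom 11: aromatic c, 3 neighbours → 0 H
  atom 12: aromatic c, 2 neighbours → 1 H
  atom 13: aromatic c, 3 neighbours → 0 H
  atom 14: C, bond orders sum to 3 (valence 4) → 1 H
  atom 15: O, bond orders sum to 2 (valence 2) → 0 H
  atom 16: aromatic c, 3 neighbours → 0 H
  atom 17: O, bond orders sum to 1 (valence 2) → 1 H
  atom 18: aromatic c, 2 neighbours → 1 H
  atom 19: aromatic c, 2 neighbours → 1 H
Totals → C:13, H:16, Br:1, N:1, O:4.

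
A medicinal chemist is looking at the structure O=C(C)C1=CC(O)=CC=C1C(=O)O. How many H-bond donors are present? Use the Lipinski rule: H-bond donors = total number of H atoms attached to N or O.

Donors: find every N or O and count the H atoms it carries.
  atom 1 (O): bond orders sum to 2 → 0 H
  atom 7 (O): bond orders sum to 1 → 1 H
  atom 12 (O): bond orders sum to 2 → 0 H
  atom 13 (O): bond orders sum to 1 → 1 H
Lipinski HBD = 2.

2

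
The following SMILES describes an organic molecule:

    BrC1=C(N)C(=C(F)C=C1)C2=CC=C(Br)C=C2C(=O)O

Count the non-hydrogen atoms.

19

Every atom symbol written in the SMILES (organic subset) is one heavy atom; implicit H are not written.
Heavy atoms by element → Br:2, C:13, F:1, N:1, O:2.
Total: 19.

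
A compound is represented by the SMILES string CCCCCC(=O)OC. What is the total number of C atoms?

7

Count every carbon token in the SMILES (each C, including those in ring-closure positions and inside branches).
Carbon count: 7.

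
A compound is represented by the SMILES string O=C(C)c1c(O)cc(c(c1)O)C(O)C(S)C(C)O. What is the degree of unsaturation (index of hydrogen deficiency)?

5

Molecular formula: C12H16O5S.
DoU = (2C + 2 + N − H − X) / 2, where X is the halogen count and O/S are ignored.
    = (2·12 + 2 + 0 − 16 − 0) / 2 = 10 / 2 = 5.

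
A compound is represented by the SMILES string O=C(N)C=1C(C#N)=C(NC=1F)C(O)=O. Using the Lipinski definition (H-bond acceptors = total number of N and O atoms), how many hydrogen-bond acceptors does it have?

6

N atoms: 3; O atoms: 3.
Lipinski HBA = 3 + 3 = 6.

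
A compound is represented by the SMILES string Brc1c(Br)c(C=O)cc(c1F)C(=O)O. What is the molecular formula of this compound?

C8H3Br2FO3

Walk through each heavy atom and fill implicit hydrogens from standard valence (C 4, N 3, O 2, S 2, halogen 1); for lowercase aromatic atoms, an aromatic c carries 1 H when it has two neighbours and 0 H with three, and aromatic n carries 0 H:
  atom 1: Br (halogen, monovalent) → 0 H
  atom 2: aromatic c, 3 neighbours → 0 H
  atom 3: aromatic c, 3 neighbours → 0 H
  atom 4: Br (halogen, monovalent) → 0 H
  atom 5: aromatic c, 3 neighbours → 0 H
  atom 6: C, bond orders sum to 3 (valence 4) → 1 H
  atom 7: O, bond orders sum to 2 (valence 2) → 0 H
  atom 8: aromatic c, 2 neighbours → 1 H
  atom 9: aromatic c, 3 neighbours → 0 H
  atom 10: aromatic c, 3 neighbours → 0 H
  atom 11: F (halogen, monovalent) → 0 H
  atom 12: C, bond orders sum to 4 (valence 4) → 0 H
  atom 13: O, bond orders sum to 2 (valence 2) → 0 H
  atom 14: O, bond orders sum to 1 (valence 2) → 1 H
Totals → C:8, H:3, Br:2, F:1, O:3.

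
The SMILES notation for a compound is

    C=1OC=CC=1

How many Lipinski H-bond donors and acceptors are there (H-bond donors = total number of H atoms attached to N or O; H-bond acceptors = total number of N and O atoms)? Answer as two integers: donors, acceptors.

Donors: find every N or O and count the H atoms it carries.
  atom 2 (O): bond orders sum to 2 → 0 H
Lipinski HBD = 0.
Acceptors: N atoms = 0, O atoms = 1 → HBA = 1.

0, 1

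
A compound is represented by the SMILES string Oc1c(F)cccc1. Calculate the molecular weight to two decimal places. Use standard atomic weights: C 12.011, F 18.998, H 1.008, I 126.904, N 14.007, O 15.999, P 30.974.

112.10 g/mol

First, the molecular formula is C6H5FO (counting implicit H from valence).
  C: 6 × 12.011 = 72.066
  F: 1 × 18.998 = 18.998
  H: 5 × 1.008 = 5.040
  O: 1 × 15.999 = 15.999
Sum: 6×12.011 + 1×18.998 + 5×1.008 + 1×15.999 = 112.103 → 112.10 g/mol.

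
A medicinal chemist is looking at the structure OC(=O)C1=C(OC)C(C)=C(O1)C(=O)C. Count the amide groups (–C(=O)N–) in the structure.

0

Scan the SMILES for the amide motif — none present.
Groups that are present: 1 carboxylic acid, 1 ether, 1 ketone.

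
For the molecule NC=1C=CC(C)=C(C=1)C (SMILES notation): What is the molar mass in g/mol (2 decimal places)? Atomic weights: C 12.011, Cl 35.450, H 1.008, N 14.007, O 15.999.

121.18 g/mol

First, the molecular formula is C8H11N (counting implicit H from valence).
  C: 8 × 12.011 = 96.088
  H: 11 × 1.008 = 11.088
  N: 1 × 14.007 = 14.007
Sum: 8×12.011 + 11×1.008 + 1×14.007 = 121.183 → 121.18 g/mol.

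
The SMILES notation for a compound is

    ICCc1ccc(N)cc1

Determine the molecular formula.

C8H10IN

Walk through each heavy atom and fill implicit hydrogens from standard valence (C 4, N 3, O 2, S 2, halogen 1); for lowercase aromatic atoms, an aromatic c carries 1 H when it has two neighbours and 0 H with three, and aromatic n carries 0 H:
  atom 1: I (halogen, monovalent) → 0 H
  atom 2: C, bond orders sum to 2 (valence 4) → 2 H
  atom 3: C, bond orders sum to 2 (valence 4) → 2 H
  atom 4: aromatic c, 3 neighbours → 0 H
  atom 5: aromatic c, 2 neighbours → 1 H
  atom 6: aromatic c, 2 neighbours → 1 H
  atom 7: aromatic c, 3 neighbours → 0 H
  atom 8: N, bond orders sum to 1 (valence 3) → 2 H
  atom 9: aromatic c, 2 neighbours → 1 H
  atom 10: aromatic c, 2 neighbours → 1 H
Totals → C:8, H:10, I:1, N:1.
In Hill order: C8H10IN.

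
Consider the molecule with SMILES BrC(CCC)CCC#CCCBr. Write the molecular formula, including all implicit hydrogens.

C10H16Br2

Walk through each heavy atom and fill implicit hydrogens from standard valence (C 4, N 3, O 2, S 2, halogen 1):
  atom 1: Br (halogen, monovalent) → 0 H
  atom 2: C, bond orders sum to 3 (valence 4) → 1 H
  atom 3: C, bond orders sum to 2 (valence 4) → 2 H
  atom 4: C, bond orders sum to 2 (valence 4) → 2 H
  atom 5: C, bond orders sum to 1 (valence 4) → 3 H
  atom 6: C, bond orders sum to 2 (valence 4) → 2 H
  atom 7: C, bond orders sum to 2 (valence 4) → 2 H
  atom 8: C, bond orders sum to 4 (valence 4) → 0 H
  atom 9: C, bond orders sum to 4 (valence 4) → 0 H
  atom 10: C, bond orders sum to 2 (valence 4) → 2 H
  atom 11: C, bond orders sum to 2 (valence 4) → 2 H
  atom 12: Br (halogen, monovalent) → 0 H
Totals → C:10, H:16, Br:2.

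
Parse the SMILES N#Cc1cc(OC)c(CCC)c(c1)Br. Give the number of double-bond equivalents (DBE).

6

Molecular formula: C11H12BrNO.
DoU = (2C + 2 + N − H − X) / 2, where X is the halogen count and O/S are ignored.
    = (2·11 + 2 + 1 − 12 − 1) / 2 = 12 / 2 = 6.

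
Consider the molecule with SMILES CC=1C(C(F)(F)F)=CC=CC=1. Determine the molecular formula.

C8H7F3

Walk through each heavy atom and fill implicit hydrogens from standard valence (C 4, N 3, O 2, S 2, halogen 1):
  atom 1: C, bond orders sum to 1 (valence 4) → 3 H
  atom 2: C, bond orders sum to 4 (valence 4) → 0 H
  atom 3: C, bond orders sum to 4 (valence 4) → 0 H
  atom 4: C, bond orders sum to 4 (valence 4) → 0 H
  atom 5: F (halogen, monovalent) → 0 H
  atom 6: F (halogen, monovalent) → 0 H
  atom 7: F (halogen, monovalent) → 0 H
  atom 8: C, bond orders sum to 3 (valence 4) → 1 H
  atom 9: C, bond orders sum to 3 (valence 4) → 1 H
  atom 10: C, bond orders sum to 3 (valence 4) → 1 H
  atom 11: C, bond orders sum to 3 (valence 4) → 1 H
Totals → C:8, H:7, F:3.
In Hill order: C8H7F3.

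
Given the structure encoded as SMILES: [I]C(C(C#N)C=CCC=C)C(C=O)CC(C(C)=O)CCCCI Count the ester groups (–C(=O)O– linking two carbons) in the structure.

0

Scan the SMILES for the ester motif — none present.
Groups that are present: 1 aldehyde, 2 alkene, 1 ketone, 1 nitrile.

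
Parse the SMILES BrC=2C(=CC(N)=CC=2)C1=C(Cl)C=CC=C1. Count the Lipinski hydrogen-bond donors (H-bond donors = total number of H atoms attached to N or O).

2

Donors: find every N or O and count the H atoms it carries.
  atom 6 (N): bond orders sum to 1 → 2 H
Lipinski HBD = 2.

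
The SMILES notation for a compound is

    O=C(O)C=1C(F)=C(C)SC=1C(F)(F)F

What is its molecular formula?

Walk through each heavy atom and fill implicit hydrogens from standard valence (C 4, N 3, O 2, S 2, halogen 1):
  atom 1: O, bond orders sum to 2 (valence 2) → 0 H
  atom 2: C, bond orders sum to 4 (valence 4) → 0 H
  atom 3: O, bond orders sum to 1 (valence 2) → 1 H
  atom 4: C, bond orders sum to 4 (valence 4) → 0 H
  atom 5: C, bond orders sum to 4 (valence 4) → 0 H
  atom 6: F (halogen, monovalent) → 0 H
  atom 7: C, bond orders sum to 4 (valence 4) → 0 H
  atom 8: C, bond orders sum to 1 (valence 4) → 3 H
  atom 9: S, bond orders sum to 2 (valence 2) → 0 H
  atom 10: C, bond orders sum to 4 (valence 4) → 0 H
  atom 11: C, bond orders sum to 4 (valence 4) → 0 H
  atom 12: F (halogen, monovalent) → 0 H
  atom 13: F (halogen, monovalent) → 0 H
  atom 14: F (halogen, monovalent) → 0 H
Totals → C:7, H:4, F:4, O:2, S:1.

C7H4F4O2S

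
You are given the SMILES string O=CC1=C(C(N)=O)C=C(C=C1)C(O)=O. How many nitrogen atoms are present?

Scan the SMILES for N atoms (remember two-letter symbols like Cl and Br are single atoms).
Nitrogen count: 1.

1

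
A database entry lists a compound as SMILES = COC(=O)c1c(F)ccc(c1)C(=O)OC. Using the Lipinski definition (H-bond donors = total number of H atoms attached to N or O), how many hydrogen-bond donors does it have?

0

Donors: find every N or O and count the H atoms it carries.
  atom 2 (O): bond orders sum to 2 → 0 H
  atom 4 (O): bond orders sum to 2 → 0 H
  atom 13 (O): bond orders sum to 2 → 0 H
  atom 14 (O): bond orders sum to 2 → 0 H
Lipinski HBD = 0.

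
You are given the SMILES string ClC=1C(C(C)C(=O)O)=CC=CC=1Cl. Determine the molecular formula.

C9H8Cl2O2

Walk through each heavy atom and fill implicit hydrogens from standard valence (C 4, N 3, O 2, S 2, halogen 1):
  atom 1: Cl (halogen, monovalent) → 0 H
  atom 2: C, bond orders sum to 4 (valence 4) → 0 H
  atom 3: C, bond orders sum to 4 (valence 4) → 0 H
  atom 4: C, bond orders sum to 3 (valence 4) → 1 H
  atom 5: C, bond orders sum to 1 (valence 4) → 3 H
  atom 6: C, bond orders sum to 4 (valence 4) → 0 H
  atom 7: O, bond orders sum to 2 (valence 2) → 0 H
  atom 8: O, bond orders sum to 1 (valence 2) → 1 H
  atom 9: C, bond orders sum to 3 (valence 4) → 1 H
  atom 10: C, bond orders sum to 3 (valence 4) → 1 H
  atom 11: C, bond orders sum to 3 (valence 4) → 1 H
  atom 12: C, bond orders sum to 4 (valence 4) → 0 H
  atom 13: Cl (halogen, monovalent) → 0 H
Totals → C:9, H:8, Cl:2, O:2.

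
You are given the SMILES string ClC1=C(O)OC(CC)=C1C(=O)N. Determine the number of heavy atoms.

Every atom symbol written in the SMILES (organic subset) is one heavy atom; implicit H are not written.
Heavy atoms by element → C:7, Cl:1, N:1, O:3.
Total: 12.

12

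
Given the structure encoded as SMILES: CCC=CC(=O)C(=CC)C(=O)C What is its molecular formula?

Walk through each heavy atom and fill implicit hydrogens from standard valence (C 4, N 3, O 2, S 2, halogen 1):
  atom 1: C, bond orders sum to 1 (valence 4) → 3 H
  atom 2: C, bond orders sum to 2 (valence 4) → 2 H
  atom 3: C, bond orders sum to 3 (valence 4) → 1 H
  atom 4: C, bond orders sum to 3 (valence 4) → 1 H
  atom 5: C, bond orders sum to 4 (valence 4) → 0 H
  atom 6: O, bond orders sum to 2 (valence 2) → 0 H
  atom 7: C, bond orders sum to 4 (valence 4) → 0 H
  atom 8: C, bond orders sum to 3 (valence 4) → 1 H
  atom 9: C, bond orders sum to 1 (valence 4) → 3 H
  atom 10: C, bond orders sum to 4 (valence 4) → 0 H
  atom 11: O, bond orders sum to 2 (valence 2) → 0 H
  atom 12: C, bond orders sum to 1 (valence 4) → 3 H
Totals → C:10, H:14, O:2.

C10H14O2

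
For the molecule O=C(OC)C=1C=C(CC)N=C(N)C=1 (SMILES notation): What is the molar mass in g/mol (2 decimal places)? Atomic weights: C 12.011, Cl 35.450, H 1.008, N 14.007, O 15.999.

First, the molecular formula is C9H12N2O2 (counting implicit H from valence).
  C: 9 × 12.011 = 108.099
  H: 12 × 1.008 = 12.096
  N: 2 × 14.007 = 28.014
  O: 2 × 15.999 = 31.998
Sum: 9×12.011 + 12×1.008 + 2×14.007 + 2×15.999 = 180.207 → 180.21 g/mol.

180.21 g/mol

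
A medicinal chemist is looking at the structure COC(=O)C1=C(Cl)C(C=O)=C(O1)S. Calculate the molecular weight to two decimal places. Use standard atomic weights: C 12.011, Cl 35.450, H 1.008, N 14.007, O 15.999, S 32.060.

First, the molecular formula is C7H5ClO4S (counting implicit H from valence).
  C: 7 × 12.011 = 84.077
  Cl: 1 × 35.450 = 35.450
  H: 5 × 1.008 = 5.040
  O: 4 × 15.999 = 63.996
  S: 1 × 32.060 = 32.060
Sum: 7×12.011 + 1×35.450 + 5×1.008 + 4×15.999 + 1×32.060 = 220.623 → 220.62 g/mol.

220.62 g/mol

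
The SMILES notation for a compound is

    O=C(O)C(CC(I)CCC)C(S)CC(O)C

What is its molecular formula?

Walk through each heavy atom and fill implicit hydrogens from standard valence (C 4, N 3, O 2, S 2, halogen 1):
  atom 1: O, bond orders sum to 2 (valence 2) → 0 H
  atom 2: C, bond orders sum to 4 (valence 4) → 0 H
  atom 3: O, bond orders sum to 1 (valence 2) → 1 H
  atom 4: C, bond orders sum to 3 (valence 4) → 1 H
  atom 5: C, bond orders sum to 2 (valence 4) → 2 H
  atom 6: C, bond orders sum to 3 (valence 4) → 1 H
  atom 7: I (halogen, monovalent) → 0 H
  atom 8: C, bond orders sum to 2 (valence 4) → 2 H
  atom 9: C, bond orders sum to 2 (valence 4) → 2 H
  atom 10: C, bond orders sum to 1 (valence 4) → 3 H
  atom 11: C, bond orders sum to 3 (valence 4) → 1 H
  atom 12: S, bond orders sum to 1 (valence 2) → 1 H
  atom 13: C, bond orders sum to 2 (valence 4) → 2 H
  atom 14: C, bond orders sum to 3 (valence 4) → 1 H
  atom 15: O, bond orders sum to 1 (valence 2) → 1 H
  atom 16: C, bond orders sum to 1 (valence 4) → 3 H
Totals → C:11, H:21, I:1, O:3, S:1.
In Hill order: C11H21IO3S.

C11H21IO3S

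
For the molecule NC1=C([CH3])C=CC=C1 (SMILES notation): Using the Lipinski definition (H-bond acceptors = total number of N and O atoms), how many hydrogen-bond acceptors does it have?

1

N atoms: 1; O atoms: 0.
Lipinski HBA = 1 + 0 = 1.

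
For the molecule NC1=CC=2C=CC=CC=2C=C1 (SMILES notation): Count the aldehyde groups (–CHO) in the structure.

Scan the SMILES for the aldehyde motif — none present.
Groups that are present: 1 primary amine.

0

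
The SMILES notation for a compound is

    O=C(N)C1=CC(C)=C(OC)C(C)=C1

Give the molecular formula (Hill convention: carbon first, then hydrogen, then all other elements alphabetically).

C10H13NO2

Walk through each heavy atom and fill implicit hydrogens from standard valence (C 4, N 3, O 2, S 2, halogen 1):
  atom 1: O, bond orders sum to 2 (valence 2) → 0 H
  atom 2: C, bond orders sum to 4 (valence 4) → 0 H
  atom 3: N, bond orders sum to 1 (valence 3) → 2 H
  atom 4: C, bond orders sum to 4 (valence 4) → 0 H
  atom 5: C, bond orders sum to 3 (valence 4) → 1 H
  atom 6: C, bond orders sum to 4 (valence 4) → 0 H
  atom 7: C, bond orders sum to 1 (valence 4) → 3 H
  atom 8: C, bond orders sum to 4 (valence 4) → 0 H
  atom 9: O, bond orders sum to 2 (valence 2) → 0 H
  atom 10: C, bond orders sum to 1 (valence 4) → 3 H
  atom 11: C, bond orders sum to 4 (valence 4) → 0 H
  atom 12: C, bond orders sum to 1 (valence 4) → 3 H
  atom 13: C, bond orders sum to 3 (valence 4) → 1 H
Totals → C:10, H:13, N:1, O:2.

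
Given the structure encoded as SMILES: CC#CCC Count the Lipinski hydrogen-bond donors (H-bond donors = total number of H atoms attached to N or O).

0

Donors: find every N or O and count the H atoms it carries.
  (no N or O atoms present)
Lipinski HBD = 0.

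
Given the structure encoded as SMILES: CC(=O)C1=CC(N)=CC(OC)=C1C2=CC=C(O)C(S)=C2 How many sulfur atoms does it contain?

Scan the SMILES for S atoms (remember two-letter symbols like Cl and Br are single atoms).
Sulfur count: 1.

1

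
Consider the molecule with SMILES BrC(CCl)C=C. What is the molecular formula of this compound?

Walk through each heavy atom and fill implicit hydrogens from standard valence (C 4, N 3, O 2, S 2, halogen 1):
  atom 1: Br (halogen, monovalent) → 0 H
  atom 2: C, bond orders sum to 3 (valence 4) → 1 H
  atom 3: C, bond orders sum to 2 (valence 4) → 2 H
  atom 4: Cl (halogen, monovalent) → 0 H
  atom 5: C, bond orders sum to 3 (valence 4) → 1 H
  atom 6: C, bond orders sum to 2 (valence 4) → 2 H
Totals → C:4, H:6, Br:1, Cl:1.

C4H6BrCl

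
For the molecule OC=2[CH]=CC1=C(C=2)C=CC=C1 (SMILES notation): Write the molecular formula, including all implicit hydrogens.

Walk through each heavy atom and fill implicit hydrogens from standard valence (C 4, N 3, O 2, S 2, halogen 1):
  atom 1: O, bond orders sum to 1 (valence 2) → 1 H
  atom 2: C, bond orders sum to 4 (valence 4) → 0 H
  atom 3: C with explicit H count 1
  atom 4: C, bond orders sum to 3 (valence 4) → 1 H
  atom 5: C, bond orders sum to 4 (valence 4) → 0 H
  atom 6: C, bond orders sum to 4 (valence 4) → 0 H
  atom 7: C, bond orders sum to 3 (valence 4) → 1 H
  atom 8: C, bond orders sum to 3 (valence 4) → 1 H
  atom 9: C, bond orders sum to 3 (valence 4) → 1 H
  atom 10: C, bond orders sum to 3 (valence 4) → 1 H
  atom 11: C, bond orders sum to 3 (valence 4) → 1 H
Totals → C:10, H:8, O:1.

C10H8O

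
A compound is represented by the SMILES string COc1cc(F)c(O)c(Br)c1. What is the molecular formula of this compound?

C7H6BrFO2

Walk through each heavy atom and fill implicit hydrogens from standard valence (C 4, N 3, O 2, S 2, halogen 1); for lowercase aromatic atoms, an aromatic c carries 1 H when it has two neighbours and 0 H with three, and aromatic n carries 0 H:
  atom 1: C, bond orders sum to 1 (valence 4) → 3 H
  atom 2: O, bond orders sum to 2 (valence 2) → 0 H
  atom 3: aromatic c, 3 neighbours → 0 H
  atom 4: aromatic c, 2 neighbours → 1 H
  atom 5: aromatic c, 3 neighbours → 0 H
  atom 6: F (halogen, monovalent) → 0 H
  atom 7: aromatic c, 3 neighbours → 0 H
  atom 8: O, bond orders sum to 1 (valence 2) → 1 H
  atom 9: aromatic c, 3 neighbours → 0 H
  atom 10: Br (halogen, monovalent) → 0 H
  atom 11: aromatic c, 2 neighbours → 1 H
Totals → C:7, H:6, Br:1, F:1, O:2.
In Hill order: C7H6BrFO2.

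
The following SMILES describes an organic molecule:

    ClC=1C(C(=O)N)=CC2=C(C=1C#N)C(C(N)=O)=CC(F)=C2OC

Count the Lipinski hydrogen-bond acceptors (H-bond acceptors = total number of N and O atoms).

6

N atoms: 3; O atoms: 3.
Lipinski HBA = 3 + 3 = 6.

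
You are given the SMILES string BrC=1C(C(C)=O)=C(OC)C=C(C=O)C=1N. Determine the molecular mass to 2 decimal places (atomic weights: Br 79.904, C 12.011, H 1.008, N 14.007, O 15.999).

First, the molecular formula is C10H10BrNO3 (counting implicit H from valence).
  Br: 1 × 79.904 = 79.904
  C: 10 × 12.011 = 120.110
  H: 10 × 1.008 = 10.080
  N: 1 × 14.007 = 14.007
  O: 3 × 15.999 = 47.997
Sum: 1×79.904 + 10×12.011 + 10×1.008 + 1×14.007 + 3×15.999 = 272.098 → 272.10 g/mol.

272.10 g/mol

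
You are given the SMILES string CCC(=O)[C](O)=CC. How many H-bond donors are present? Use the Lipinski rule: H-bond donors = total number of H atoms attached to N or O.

Donors: find every N or O and count the H atoms it carries.
  atom 4 (O): bond orders sum to 2 → 0 H
  atom 6 (O): bond orders sum to 1 → 1 H
Lipinski HBD = 1.

1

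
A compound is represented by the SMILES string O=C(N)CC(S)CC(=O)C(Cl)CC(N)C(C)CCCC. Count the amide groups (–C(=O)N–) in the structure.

The amide motif appears at heavy-atom position 2 in the SMILES.
Other groups present: 1 ketone, 1 primary amine, 1 thiol.
Amide count: 1.

1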